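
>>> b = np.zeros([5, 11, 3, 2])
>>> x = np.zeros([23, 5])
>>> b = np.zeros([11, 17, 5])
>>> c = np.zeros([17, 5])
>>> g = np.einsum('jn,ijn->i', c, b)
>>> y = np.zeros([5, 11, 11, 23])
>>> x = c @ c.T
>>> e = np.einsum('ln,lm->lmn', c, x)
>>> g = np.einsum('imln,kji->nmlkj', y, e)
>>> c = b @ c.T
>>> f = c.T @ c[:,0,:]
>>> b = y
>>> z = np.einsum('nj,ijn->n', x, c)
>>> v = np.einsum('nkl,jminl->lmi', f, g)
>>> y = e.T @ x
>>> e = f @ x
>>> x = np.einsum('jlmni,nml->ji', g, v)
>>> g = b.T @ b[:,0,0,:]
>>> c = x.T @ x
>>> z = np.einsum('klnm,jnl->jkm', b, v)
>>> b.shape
(5, 11, 11, 23)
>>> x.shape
(23, 17)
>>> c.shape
(17, 17)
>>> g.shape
(23, 11, 11, 23)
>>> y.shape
(5, 17, 17)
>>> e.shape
(17, 17, 17)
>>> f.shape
(17, 17, 17)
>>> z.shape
(17, 5, 23)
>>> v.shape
(17, 11, 11)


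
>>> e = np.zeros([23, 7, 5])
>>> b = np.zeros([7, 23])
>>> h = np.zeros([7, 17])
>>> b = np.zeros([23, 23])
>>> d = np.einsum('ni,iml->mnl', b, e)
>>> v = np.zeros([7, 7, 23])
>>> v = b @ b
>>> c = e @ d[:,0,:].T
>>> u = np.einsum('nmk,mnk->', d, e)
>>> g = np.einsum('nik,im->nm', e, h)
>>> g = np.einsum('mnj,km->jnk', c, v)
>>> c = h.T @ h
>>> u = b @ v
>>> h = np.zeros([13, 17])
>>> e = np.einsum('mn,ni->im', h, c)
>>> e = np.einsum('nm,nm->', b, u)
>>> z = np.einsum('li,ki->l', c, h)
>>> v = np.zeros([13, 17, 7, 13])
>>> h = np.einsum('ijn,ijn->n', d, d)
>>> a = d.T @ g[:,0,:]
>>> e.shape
()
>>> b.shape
(23, 23)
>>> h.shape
(5,)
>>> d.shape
(7, 23, 5)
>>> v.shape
(13, 17, 7, 13)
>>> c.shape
(17, 17)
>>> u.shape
(23, 23)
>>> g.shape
(7, 7, 23)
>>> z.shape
(17,)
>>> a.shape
(5, 23, 23)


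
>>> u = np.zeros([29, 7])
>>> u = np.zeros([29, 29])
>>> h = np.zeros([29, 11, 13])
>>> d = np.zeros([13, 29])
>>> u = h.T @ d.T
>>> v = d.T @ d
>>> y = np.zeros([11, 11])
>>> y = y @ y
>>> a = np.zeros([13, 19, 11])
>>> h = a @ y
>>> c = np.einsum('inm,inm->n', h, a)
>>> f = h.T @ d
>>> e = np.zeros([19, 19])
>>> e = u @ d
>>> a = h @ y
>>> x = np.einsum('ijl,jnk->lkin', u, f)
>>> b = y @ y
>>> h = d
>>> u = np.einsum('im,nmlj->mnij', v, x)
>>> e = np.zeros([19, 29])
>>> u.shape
(29, 13, 29, 19)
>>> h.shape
(13, 29)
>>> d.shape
(13, 29)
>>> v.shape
(29, 29)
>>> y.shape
(11, 11)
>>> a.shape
(13, 19, 11)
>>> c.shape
(19,)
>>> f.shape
(11, 19, 29)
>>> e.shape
(19, 29)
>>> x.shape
(13, 29, 13, 19)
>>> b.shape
(11, 11)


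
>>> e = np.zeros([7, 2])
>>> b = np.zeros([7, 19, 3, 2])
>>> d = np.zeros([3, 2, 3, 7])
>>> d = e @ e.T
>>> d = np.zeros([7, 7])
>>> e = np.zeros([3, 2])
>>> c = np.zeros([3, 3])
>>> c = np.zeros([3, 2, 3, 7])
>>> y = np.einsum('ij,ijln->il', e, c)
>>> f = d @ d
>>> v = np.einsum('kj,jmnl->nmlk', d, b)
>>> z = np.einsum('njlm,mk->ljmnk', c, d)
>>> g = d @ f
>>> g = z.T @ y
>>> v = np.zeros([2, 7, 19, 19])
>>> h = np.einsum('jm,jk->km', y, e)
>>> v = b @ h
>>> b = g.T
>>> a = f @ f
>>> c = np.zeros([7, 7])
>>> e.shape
(3, 2)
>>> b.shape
(3, 2, 7, 3, 7)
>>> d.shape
(7, 7)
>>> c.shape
(7, 7)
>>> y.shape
(3, 3)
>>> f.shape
(7, 7)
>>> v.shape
(7, 19, 3, 3)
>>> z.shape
(3, 2, 7, 3, 7)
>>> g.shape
(7, 3, 7, 2, 3)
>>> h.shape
(2, 3)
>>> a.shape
(7, 7)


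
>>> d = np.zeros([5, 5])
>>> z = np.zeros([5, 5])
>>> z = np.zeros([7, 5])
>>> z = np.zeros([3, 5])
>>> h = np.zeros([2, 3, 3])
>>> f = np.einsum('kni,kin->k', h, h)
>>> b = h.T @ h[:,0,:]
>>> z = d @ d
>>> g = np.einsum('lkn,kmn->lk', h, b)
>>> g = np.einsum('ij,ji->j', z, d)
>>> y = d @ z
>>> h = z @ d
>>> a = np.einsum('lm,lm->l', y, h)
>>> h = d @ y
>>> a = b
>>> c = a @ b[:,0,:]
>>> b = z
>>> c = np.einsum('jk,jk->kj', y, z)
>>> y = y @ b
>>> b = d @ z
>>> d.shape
(5, 5)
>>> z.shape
(5, 5)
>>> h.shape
(5, 5)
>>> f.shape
(2,)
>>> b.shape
(5, 5)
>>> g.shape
(5,)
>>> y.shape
(5, 5)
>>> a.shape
(3, 3, 3)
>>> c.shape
(5, 5)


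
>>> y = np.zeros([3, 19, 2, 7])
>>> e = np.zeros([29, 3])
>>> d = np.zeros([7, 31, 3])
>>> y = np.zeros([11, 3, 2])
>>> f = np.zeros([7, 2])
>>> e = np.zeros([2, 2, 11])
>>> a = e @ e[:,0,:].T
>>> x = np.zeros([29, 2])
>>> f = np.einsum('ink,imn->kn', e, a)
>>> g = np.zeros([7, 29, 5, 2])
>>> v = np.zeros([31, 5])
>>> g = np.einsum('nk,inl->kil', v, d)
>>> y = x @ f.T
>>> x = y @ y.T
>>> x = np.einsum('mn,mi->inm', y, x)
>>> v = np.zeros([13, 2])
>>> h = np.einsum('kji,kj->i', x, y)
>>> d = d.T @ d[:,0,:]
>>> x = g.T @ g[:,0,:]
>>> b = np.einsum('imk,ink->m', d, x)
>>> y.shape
(29, 11)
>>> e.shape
(2, 2, 11)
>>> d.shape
(3, 31, 3)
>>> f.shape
(11, 2)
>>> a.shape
(2, 2, 2)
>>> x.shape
(3, 7, 3)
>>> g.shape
(5, 7, 3)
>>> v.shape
(13, 2)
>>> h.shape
(29,)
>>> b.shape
(31,)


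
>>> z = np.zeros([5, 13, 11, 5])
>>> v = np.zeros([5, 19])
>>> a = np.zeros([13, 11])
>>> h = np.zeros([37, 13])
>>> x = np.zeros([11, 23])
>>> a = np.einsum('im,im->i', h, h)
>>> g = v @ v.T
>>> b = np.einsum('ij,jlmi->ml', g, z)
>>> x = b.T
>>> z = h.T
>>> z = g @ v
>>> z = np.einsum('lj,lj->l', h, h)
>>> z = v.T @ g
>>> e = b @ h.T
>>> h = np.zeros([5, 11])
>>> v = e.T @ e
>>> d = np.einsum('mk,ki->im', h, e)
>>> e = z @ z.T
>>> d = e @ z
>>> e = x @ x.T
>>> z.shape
(19, 5)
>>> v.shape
(37, 37)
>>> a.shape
(37,)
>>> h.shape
(5, 11)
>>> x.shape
(13, 11)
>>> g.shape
(5, 5)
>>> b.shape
(11, 13)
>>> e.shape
(13, 13)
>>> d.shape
(19, 5)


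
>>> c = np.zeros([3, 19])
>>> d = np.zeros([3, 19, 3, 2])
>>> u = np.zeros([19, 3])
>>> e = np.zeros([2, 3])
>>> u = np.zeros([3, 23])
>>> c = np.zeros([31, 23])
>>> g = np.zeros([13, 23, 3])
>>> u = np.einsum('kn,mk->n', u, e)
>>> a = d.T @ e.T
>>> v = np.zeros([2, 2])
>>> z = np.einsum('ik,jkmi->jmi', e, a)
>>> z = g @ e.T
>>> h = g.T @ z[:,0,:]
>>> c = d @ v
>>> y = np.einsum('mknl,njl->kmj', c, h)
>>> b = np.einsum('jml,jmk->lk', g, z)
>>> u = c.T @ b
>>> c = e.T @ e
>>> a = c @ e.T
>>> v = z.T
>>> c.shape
(3, 3)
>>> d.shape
(3, 19, 3, 2)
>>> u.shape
(2, 3, 19, 2)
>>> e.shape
(2, 3)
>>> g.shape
(13, 23, 3)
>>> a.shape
(3, 2)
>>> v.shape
(2, 23, 13)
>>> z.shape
(13, 23, 2)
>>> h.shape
(3, 23, 2)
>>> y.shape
(19, 3, 23)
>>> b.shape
(3, 2)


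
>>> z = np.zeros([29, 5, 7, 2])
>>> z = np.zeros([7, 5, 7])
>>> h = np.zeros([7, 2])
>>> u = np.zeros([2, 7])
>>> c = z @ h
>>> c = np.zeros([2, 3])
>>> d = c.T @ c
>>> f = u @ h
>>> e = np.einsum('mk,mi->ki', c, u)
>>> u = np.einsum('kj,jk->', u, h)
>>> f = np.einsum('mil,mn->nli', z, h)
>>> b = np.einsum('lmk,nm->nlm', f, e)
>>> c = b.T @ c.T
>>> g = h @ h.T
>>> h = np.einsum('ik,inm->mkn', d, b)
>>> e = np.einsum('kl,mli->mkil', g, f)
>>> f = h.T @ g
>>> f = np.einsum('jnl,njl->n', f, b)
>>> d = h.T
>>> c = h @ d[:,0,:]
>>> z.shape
(7, 5, 7)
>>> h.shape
(7, 3, 2)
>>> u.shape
()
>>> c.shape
(7, 3, 7)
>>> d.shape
(2, 3, 7)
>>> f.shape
(3,)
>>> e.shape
(2, 7, 5, 7)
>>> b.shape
(3, 2, 7)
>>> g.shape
(7, 7)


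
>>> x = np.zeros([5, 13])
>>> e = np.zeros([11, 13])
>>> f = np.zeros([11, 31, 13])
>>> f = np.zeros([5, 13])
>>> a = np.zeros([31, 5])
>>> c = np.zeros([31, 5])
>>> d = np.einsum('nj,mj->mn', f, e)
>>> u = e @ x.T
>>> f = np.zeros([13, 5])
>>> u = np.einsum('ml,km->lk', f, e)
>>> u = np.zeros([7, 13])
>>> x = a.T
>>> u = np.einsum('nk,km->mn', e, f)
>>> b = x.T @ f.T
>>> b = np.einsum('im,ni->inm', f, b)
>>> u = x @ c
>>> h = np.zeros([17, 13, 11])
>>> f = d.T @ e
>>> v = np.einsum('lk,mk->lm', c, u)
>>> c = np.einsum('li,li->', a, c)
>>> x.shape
(5, 31)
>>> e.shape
(11, 13)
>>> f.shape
(5, 13)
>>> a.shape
(31, 5)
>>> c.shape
()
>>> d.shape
(11, 5)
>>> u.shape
(5, 5)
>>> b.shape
(13, 31, 5)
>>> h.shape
(17, 13, 11)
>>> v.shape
(31, 5)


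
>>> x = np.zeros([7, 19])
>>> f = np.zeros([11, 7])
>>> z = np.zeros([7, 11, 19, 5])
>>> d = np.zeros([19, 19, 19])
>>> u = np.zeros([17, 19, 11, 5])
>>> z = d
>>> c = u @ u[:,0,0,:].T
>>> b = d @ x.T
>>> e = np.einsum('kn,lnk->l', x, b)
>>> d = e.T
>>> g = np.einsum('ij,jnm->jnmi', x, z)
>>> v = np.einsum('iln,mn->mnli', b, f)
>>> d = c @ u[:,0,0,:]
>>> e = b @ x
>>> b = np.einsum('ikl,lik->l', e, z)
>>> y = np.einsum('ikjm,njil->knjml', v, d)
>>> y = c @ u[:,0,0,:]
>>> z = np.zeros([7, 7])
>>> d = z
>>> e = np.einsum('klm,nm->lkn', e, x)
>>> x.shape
(7, 19)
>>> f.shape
(11, 7)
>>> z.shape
(7, 7)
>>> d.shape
(7, 7)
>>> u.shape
(17, 19, 11, 5)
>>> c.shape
(17, 19, 11, 17)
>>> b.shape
(19,)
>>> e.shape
(19, 19, 7)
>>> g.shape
(19, 19, 19, 7)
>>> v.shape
(11, 7, 19, 19)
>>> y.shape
(17, 19, 11, 5)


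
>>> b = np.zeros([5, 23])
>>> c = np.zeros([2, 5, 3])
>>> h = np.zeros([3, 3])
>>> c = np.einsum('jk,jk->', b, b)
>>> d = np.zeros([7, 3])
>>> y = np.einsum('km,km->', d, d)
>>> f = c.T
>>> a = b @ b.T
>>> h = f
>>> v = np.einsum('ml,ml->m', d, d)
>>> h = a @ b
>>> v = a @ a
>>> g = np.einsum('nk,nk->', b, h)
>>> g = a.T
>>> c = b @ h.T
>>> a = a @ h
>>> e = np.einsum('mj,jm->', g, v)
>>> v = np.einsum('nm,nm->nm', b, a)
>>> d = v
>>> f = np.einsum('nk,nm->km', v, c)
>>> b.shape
(5, 23)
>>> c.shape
(5, 5)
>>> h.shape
(5, 23)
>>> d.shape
(5, 23)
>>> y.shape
()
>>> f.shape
(23, 5)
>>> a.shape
(5, 23)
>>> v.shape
(5, 23)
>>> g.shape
(5, 5)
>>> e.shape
()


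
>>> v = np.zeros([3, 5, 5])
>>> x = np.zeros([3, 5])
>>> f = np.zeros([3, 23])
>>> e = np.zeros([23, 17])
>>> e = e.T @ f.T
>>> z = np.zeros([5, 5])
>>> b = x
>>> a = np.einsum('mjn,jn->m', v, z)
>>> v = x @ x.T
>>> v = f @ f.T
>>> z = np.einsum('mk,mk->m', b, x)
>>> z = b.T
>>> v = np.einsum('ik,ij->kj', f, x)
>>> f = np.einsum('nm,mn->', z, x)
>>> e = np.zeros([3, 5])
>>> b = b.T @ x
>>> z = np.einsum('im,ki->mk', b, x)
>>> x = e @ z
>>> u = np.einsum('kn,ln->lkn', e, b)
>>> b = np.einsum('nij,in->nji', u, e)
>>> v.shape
(23, 5)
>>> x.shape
(3, 3)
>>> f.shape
()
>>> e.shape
(3, 5)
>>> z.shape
(5, 3)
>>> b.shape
(5, 5, 3)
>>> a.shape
(3,)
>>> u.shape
(5, 3, 5)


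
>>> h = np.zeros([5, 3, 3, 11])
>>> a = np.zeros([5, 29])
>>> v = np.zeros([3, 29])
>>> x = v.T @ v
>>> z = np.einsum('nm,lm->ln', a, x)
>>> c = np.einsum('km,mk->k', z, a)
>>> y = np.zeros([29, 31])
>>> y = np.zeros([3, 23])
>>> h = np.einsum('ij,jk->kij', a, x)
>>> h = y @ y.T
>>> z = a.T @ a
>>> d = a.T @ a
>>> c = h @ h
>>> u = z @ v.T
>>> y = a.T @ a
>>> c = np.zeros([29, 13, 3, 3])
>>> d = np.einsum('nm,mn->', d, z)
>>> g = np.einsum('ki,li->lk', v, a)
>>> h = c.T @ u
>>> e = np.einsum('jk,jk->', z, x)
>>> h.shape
(3, 3, 13, 3)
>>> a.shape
(5, 29)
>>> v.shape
(3, 29)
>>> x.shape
(29, 29)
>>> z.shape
(29, 29)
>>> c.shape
(29, 13, 3, 3)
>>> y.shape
(29, 29)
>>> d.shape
()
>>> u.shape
(29, 3)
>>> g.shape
(5, 3)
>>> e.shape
()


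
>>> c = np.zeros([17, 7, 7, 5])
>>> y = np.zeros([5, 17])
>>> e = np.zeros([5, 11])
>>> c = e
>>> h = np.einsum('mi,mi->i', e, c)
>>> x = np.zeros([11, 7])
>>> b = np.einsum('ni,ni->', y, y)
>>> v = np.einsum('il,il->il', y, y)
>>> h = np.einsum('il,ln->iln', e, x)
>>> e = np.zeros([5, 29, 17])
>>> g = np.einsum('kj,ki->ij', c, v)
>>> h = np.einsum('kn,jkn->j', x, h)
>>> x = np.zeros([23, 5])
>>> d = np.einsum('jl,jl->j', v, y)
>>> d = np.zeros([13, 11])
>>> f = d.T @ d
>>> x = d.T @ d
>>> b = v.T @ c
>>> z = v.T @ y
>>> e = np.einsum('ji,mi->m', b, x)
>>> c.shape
(5, 11)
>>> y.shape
(5, 17)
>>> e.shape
(11,)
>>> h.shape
(5,)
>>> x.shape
(11, 11)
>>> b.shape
(17, 11)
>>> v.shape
(5, 17)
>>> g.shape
(17, 11)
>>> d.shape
(13, 11)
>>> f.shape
(11, 11)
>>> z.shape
(17, 17)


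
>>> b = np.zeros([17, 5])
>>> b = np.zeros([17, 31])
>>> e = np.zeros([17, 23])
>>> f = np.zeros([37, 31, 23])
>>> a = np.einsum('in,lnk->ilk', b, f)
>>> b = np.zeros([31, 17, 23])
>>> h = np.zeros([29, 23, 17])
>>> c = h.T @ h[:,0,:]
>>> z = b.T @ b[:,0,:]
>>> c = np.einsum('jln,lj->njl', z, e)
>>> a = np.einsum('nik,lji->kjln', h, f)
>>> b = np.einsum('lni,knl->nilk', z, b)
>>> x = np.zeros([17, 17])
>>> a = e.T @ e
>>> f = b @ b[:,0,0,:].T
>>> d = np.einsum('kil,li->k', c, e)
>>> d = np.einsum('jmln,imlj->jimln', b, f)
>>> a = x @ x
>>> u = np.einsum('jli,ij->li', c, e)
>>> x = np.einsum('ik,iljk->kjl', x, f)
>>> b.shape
(17, 23, 23, 31)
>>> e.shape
(17, 23)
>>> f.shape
(17, 23, 23, 17)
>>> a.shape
(17, 17)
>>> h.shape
(29, 23, 17)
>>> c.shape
(23, 23, 17)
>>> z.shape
(23, 17, 23)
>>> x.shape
(17, 23, 23)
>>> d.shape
(17, 17, 23, 23, 31)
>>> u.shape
(23, 17)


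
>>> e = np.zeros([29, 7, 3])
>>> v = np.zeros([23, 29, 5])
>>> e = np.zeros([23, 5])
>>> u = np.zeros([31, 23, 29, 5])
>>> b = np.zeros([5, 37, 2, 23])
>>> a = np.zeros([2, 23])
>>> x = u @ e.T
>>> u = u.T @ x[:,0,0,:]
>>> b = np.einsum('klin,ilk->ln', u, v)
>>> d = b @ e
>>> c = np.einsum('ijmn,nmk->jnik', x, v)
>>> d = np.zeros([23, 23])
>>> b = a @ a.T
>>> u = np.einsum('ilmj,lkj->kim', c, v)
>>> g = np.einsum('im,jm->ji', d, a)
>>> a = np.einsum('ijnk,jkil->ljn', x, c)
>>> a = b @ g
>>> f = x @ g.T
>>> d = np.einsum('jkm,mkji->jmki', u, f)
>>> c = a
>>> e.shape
(23, 5)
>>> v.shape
(23, 29, 5)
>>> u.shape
(29, 23, 31)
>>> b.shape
(2, 2)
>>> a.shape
(2, 23)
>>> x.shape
(31, 23, 29, 23)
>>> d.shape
(29, 31, 23, 2)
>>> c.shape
(2, 23)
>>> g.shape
(2, 23)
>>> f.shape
(31, 23, 29, 2)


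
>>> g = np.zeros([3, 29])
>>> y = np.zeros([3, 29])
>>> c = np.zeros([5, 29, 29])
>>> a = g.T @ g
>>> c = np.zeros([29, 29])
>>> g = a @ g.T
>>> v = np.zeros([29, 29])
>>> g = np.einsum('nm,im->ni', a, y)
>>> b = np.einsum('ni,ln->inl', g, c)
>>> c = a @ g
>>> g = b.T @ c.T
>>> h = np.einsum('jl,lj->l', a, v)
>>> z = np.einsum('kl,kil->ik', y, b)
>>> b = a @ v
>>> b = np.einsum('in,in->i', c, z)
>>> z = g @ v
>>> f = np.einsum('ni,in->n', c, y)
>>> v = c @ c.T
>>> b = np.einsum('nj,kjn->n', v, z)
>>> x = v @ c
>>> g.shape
(29, 29, 29)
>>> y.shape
(3, 29)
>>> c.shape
(29, 3)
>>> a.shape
(29, 29)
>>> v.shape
(29, 29)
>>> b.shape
(29,)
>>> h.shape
(29,)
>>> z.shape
(29, 29, 29)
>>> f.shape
(29,)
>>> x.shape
(29, 3)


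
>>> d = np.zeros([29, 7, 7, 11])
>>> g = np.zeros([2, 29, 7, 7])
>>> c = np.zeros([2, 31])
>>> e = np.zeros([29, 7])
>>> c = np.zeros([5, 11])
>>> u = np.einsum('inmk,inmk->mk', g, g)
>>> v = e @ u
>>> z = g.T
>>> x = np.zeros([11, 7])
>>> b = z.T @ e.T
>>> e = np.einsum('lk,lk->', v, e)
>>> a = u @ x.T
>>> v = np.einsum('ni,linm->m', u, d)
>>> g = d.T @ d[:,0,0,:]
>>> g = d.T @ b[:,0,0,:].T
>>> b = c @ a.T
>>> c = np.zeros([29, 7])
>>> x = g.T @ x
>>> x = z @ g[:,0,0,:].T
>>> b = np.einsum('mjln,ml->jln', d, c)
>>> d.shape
(29, 7, 7, 11)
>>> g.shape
(11, 7, 7, 2)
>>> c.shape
(29, 7)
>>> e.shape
()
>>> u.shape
(7, 7)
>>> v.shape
(11,)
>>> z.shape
(7, 7, 29, 2)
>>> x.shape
(7, 7, 29, 11)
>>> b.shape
(7, 7, 11)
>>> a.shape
(7, 11)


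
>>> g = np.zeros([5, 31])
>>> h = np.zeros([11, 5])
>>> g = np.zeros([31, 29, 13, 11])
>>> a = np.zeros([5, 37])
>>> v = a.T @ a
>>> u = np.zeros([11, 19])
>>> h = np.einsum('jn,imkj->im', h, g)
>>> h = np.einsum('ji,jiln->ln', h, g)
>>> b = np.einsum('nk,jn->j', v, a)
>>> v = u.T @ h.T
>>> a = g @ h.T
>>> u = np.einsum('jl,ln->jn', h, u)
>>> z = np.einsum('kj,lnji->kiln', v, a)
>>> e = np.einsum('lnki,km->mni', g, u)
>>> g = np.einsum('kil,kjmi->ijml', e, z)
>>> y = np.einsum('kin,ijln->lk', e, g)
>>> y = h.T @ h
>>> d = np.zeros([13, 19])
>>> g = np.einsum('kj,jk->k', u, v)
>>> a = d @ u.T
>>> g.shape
(13,)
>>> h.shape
(13, 11)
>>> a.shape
(13, 13)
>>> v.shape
(19, 13)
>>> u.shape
(13, 19)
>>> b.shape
(5,)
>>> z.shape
(19, 13, 31, 29)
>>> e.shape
(19, 29, 11)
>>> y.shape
(11, 11)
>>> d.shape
(13, 19)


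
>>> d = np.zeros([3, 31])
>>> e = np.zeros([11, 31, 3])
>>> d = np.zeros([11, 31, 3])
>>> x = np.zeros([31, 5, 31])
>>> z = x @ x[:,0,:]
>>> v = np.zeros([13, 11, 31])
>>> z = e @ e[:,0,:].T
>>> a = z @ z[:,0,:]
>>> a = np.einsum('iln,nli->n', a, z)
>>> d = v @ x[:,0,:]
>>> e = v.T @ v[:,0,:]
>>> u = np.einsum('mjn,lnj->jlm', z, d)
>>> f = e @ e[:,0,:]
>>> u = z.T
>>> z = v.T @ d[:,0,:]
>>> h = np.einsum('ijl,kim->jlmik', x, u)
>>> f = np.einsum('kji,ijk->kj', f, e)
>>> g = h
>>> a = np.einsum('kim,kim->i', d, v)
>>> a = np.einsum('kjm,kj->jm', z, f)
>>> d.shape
(13, 11, 31)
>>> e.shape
(31, 11, 31)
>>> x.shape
(31, 5, 31)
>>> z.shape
(31, 11, 31)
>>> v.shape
(13, 11, 31)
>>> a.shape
(11, 31)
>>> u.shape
(11, 31, 11)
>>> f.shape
(31, 11)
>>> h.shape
(5, 31, 11, 31, 11)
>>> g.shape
(5, 31, 11, 31, 11)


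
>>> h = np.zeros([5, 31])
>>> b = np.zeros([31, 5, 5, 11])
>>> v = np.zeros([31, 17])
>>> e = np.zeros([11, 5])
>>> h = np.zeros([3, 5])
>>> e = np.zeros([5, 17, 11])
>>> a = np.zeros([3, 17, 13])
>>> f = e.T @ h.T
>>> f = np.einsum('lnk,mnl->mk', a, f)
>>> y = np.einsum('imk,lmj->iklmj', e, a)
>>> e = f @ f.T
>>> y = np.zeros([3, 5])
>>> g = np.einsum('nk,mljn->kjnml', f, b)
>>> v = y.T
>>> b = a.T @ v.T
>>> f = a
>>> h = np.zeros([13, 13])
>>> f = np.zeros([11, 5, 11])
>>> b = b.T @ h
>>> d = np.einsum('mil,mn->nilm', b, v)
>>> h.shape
(13, 13)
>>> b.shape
(5, 17, 13)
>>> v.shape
(5, 3)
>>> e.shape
(11, 11)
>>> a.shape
(3, 17, 13)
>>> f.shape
(11, 5, 11)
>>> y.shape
(3, 5)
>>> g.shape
(13, 5, 11, 31, 5)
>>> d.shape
(3, 17, 13, 5)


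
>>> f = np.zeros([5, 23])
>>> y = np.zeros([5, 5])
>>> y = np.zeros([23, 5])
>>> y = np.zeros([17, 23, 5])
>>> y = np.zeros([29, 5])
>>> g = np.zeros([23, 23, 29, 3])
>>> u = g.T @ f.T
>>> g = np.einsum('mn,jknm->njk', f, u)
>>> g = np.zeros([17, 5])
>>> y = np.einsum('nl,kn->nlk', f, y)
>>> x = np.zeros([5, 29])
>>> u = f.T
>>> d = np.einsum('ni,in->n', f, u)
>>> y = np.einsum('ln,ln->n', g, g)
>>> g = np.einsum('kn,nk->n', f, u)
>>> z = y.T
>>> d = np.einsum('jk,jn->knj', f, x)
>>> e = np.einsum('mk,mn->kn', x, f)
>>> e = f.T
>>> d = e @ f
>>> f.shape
(5, 23)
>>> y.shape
(5,)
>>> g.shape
(23,)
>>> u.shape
(23, 5)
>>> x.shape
(5, 29)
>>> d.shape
(23, 23)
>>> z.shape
(5,)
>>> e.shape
(23, 5)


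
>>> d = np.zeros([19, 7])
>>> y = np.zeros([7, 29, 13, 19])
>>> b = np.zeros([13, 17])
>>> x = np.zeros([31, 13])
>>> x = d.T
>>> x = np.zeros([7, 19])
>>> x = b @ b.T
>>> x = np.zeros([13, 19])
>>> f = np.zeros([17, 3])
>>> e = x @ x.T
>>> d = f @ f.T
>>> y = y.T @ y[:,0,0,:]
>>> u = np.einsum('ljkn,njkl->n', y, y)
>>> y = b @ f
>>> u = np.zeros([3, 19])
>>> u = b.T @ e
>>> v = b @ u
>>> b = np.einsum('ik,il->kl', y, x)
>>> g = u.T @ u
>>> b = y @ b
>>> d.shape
(17, 17)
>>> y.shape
(13, 3)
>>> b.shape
(13, 19)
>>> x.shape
(13, 19)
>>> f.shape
(17, 3)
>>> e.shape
(13, 13)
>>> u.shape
(17, 13)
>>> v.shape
(13, 13)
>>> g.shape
(13, 13)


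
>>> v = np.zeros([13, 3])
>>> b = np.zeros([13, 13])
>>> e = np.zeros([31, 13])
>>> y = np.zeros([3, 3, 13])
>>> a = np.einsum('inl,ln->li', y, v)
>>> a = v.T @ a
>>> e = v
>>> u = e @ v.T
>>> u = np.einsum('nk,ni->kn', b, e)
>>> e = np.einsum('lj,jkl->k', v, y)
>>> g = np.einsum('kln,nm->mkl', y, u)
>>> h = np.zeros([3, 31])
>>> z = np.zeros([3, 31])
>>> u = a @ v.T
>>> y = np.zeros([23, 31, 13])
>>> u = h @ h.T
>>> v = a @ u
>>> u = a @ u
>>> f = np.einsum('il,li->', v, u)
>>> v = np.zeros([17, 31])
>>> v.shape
(17, 31)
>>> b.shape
(13, 13)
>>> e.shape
(3,)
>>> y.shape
(23, 31, 13)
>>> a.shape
(3, 3)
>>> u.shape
(3, 3)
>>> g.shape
(13, 3, 3)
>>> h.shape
(3, 31)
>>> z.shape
(3, 31)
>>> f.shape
()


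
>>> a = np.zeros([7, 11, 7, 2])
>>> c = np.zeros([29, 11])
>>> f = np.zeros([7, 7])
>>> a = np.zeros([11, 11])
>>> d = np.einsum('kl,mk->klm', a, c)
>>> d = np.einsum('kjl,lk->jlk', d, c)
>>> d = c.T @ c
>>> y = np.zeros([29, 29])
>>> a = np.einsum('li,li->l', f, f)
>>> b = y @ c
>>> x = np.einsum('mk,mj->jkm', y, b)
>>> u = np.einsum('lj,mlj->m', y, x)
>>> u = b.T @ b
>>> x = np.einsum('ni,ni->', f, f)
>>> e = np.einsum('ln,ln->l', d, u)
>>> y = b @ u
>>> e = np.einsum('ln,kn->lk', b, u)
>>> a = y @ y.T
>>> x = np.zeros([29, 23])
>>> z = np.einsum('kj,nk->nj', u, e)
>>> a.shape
(29, 29)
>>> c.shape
(29, 11)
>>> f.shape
(7, 7)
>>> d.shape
(11, 11)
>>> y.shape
(29, 11)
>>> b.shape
(29, 11)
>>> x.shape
(29, 23)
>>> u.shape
(11, 11)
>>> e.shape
(29, 11)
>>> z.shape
(29, 11)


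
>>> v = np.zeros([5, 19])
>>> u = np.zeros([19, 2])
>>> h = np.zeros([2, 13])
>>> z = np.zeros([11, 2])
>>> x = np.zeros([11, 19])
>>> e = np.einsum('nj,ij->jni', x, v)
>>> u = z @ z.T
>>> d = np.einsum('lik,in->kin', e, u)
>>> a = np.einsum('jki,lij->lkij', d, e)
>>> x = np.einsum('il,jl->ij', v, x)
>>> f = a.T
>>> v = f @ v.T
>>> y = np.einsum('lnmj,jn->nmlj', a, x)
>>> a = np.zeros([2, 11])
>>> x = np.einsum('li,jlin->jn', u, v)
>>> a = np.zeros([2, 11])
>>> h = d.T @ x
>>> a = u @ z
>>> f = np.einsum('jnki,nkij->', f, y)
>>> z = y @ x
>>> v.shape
(5, 11, 11, 5)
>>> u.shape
(11, 11)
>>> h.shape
(11, 11, 5)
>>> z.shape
(11, 11, 19, 5)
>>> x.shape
(5, 5)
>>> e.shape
(19, 11, 5)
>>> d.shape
(5, 11, 11)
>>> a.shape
(11, 2)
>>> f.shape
()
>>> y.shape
(11, 11, 19, 5)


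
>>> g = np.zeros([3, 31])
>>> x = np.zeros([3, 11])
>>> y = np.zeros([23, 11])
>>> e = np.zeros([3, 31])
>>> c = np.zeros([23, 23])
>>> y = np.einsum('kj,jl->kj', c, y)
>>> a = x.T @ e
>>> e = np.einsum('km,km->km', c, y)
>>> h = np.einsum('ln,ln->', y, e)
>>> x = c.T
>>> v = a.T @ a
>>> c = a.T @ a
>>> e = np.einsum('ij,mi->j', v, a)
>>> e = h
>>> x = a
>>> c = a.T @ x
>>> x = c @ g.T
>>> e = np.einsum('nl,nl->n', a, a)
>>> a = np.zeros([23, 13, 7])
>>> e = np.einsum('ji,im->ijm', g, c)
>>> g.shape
(3, 31)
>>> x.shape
(31, 3)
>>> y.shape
(23, 23)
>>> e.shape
(31, 3, 31)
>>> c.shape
(31, 31)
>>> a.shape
(23, 13, 7)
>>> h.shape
()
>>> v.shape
(31, 31)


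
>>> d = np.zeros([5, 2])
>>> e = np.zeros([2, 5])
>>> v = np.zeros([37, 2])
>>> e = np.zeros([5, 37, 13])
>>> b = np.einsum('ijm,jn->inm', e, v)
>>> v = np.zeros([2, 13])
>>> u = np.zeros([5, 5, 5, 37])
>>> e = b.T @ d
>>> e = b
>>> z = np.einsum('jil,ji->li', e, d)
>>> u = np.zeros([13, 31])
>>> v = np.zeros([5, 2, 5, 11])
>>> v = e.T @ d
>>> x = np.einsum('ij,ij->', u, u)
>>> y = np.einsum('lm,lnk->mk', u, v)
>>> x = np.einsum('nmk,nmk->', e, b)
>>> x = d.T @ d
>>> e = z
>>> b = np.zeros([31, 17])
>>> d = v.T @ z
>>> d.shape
(2, 2, 2)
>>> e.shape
(13, 2)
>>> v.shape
(13, 2, 2)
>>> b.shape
(31, 17)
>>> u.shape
(13, 31)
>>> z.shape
(13, 2)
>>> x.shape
(2, 2)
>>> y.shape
(31, 2)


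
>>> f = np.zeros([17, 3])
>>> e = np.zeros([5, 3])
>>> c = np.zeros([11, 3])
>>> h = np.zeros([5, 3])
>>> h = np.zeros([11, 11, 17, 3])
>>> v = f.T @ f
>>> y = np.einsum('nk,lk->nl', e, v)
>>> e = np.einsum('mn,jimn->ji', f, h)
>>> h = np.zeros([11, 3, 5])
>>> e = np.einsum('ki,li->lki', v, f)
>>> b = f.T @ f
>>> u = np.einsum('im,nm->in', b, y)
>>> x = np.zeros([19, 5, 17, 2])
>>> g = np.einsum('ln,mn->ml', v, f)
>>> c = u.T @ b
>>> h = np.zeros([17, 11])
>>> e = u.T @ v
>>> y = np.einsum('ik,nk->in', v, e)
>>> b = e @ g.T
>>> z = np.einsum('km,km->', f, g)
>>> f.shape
(17, 3)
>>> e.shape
(5, 3)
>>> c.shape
(5, 3)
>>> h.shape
(17, 11)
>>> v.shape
(3, 3)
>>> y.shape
(3, 5)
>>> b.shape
(5, 17)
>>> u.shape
(3, 5)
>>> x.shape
(19, 5, 17, 2)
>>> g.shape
(17, 3)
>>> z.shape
()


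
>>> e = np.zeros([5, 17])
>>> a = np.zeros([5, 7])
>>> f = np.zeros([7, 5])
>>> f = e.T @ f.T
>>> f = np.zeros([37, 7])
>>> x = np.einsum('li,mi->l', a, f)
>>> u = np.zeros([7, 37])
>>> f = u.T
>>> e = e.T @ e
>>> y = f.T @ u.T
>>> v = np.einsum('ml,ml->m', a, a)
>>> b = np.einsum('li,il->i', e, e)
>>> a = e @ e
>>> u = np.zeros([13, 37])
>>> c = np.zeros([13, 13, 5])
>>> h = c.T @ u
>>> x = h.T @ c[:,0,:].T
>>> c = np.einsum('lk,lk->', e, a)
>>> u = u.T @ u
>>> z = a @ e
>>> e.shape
(17, 17)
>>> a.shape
(17, 17)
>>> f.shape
(37, 7)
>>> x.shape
(37, 13, 13)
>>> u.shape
(37, 37)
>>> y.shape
(7, 7)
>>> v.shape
(5,)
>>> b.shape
(17,)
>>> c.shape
()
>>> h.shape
(5, 13, 37)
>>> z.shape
(17, 17)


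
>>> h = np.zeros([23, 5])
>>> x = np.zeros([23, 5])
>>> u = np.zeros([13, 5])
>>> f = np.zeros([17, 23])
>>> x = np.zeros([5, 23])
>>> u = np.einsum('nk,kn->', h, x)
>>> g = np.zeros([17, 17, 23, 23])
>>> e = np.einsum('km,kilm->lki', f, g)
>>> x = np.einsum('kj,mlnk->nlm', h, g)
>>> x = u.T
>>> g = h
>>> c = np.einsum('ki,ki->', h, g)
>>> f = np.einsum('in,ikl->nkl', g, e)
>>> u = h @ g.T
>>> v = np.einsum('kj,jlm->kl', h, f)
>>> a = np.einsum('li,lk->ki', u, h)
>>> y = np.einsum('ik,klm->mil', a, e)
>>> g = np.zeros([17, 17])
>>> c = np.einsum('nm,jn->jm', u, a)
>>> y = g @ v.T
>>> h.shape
(23, 5)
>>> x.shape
()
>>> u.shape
(23, 23)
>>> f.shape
(5, 17, 17)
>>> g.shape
(17, 17)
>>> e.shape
(23, 17, 17)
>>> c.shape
(5, 23)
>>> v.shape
(23, 17)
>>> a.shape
(5, 23)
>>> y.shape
(17, 23)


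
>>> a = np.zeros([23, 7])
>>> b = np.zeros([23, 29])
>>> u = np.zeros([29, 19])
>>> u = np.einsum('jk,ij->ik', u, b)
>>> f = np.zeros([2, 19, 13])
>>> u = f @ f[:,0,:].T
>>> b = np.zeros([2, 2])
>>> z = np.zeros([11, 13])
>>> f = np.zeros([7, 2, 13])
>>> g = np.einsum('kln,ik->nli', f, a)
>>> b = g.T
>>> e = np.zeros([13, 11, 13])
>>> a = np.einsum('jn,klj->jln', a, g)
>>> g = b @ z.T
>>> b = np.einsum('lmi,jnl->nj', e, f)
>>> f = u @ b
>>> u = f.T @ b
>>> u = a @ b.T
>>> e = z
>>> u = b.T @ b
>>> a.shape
(23, 2, 7)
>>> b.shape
(2, 7)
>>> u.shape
(7, 7)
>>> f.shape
(2, 19, 7)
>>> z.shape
(11, 13)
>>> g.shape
(23, 2, 11)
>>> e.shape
(11, 13)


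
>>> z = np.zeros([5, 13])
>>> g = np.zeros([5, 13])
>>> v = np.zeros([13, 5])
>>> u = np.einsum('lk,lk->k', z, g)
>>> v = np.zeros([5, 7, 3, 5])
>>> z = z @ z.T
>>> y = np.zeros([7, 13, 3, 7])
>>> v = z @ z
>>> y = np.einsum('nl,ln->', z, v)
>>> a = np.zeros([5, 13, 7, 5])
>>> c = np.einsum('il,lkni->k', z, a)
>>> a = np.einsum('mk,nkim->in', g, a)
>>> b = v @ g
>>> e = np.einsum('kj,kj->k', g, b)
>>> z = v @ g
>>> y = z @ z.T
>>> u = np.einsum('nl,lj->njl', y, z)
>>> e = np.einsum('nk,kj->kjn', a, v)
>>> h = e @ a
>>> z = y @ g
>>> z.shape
(5, 13)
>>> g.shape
(5, 13)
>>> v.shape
(5, 5)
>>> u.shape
(5, 13, 5)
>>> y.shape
(5, 5)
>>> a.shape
(7, 5)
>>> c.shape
(13,)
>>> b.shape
(5, 13)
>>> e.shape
(5, 5, 7)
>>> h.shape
(5, 5, 5)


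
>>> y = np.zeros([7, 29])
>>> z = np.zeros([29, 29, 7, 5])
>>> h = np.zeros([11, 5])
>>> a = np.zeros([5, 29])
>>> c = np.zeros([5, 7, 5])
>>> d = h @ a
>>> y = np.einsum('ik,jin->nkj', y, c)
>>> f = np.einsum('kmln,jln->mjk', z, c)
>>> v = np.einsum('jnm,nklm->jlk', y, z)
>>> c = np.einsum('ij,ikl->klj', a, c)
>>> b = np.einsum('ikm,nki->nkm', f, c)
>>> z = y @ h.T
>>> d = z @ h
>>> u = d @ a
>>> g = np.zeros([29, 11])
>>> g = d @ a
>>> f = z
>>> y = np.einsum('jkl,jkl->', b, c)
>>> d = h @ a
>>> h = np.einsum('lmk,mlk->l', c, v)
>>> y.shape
()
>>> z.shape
(5, 29, 11)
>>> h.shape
(7,)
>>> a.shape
(5, 29)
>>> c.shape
(7, 5, 29)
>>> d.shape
(11, 29)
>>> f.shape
(5, 29, 11)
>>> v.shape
(5, 7, 29)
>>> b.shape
(7, 5, 29)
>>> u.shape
(5, 29, 29)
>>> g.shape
(5, 29, 29)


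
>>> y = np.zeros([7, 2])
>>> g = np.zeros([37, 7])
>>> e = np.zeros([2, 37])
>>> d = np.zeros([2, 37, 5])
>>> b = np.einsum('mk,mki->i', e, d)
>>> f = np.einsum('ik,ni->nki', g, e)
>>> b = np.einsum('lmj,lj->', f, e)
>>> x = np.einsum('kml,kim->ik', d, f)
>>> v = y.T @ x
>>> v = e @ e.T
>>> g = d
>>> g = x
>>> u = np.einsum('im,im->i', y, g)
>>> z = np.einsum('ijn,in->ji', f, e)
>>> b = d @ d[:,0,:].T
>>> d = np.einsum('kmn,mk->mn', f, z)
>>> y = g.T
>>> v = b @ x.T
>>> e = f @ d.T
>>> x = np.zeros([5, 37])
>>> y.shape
(2, 7)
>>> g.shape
(7, 2)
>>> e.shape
(2, 7, 7)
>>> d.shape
(7, 37)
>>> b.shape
(2, 37, 2)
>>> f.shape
(2, 7, 37)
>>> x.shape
(5, 37)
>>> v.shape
(2, 37, 7)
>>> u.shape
(7,)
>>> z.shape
(7, 2)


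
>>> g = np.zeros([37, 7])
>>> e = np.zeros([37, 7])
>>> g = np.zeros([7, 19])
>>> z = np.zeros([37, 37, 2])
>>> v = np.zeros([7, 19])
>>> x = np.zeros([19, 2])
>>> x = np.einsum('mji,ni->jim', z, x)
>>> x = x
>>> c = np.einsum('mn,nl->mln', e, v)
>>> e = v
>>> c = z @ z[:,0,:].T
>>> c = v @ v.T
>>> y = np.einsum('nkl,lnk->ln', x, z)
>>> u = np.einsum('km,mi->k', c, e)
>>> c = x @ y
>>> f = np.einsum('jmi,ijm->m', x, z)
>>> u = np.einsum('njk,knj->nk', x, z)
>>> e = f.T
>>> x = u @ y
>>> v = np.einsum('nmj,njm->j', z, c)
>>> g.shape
(7, 19)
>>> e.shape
(2,)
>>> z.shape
(37, 37, 2)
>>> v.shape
(2,)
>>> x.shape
(37, 37)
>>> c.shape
(37, 2, 37)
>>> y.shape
(37, 37)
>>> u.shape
(37, 37)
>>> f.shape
(2,)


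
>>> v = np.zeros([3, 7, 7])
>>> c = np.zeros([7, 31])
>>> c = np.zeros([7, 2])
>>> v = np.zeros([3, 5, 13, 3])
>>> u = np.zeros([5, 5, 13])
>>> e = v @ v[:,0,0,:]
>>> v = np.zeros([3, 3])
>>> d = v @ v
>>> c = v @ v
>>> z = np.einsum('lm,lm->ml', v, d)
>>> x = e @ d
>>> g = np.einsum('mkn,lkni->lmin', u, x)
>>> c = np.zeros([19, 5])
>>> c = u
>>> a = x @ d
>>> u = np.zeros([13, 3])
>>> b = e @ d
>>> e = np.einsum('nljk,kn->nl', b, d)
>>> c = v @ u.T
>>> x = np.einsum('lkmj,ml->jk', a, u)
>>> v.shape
(3, 3)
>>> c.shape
(3, 13)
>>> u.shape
(13, 3)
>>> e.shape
(3, 5)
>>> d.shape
(3, 3)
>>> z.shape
(3, 3)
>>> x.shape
(3, 5)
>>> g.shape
(3, 5, 3, 13)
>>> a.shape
(3, 5, 13, 3)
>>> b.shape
(3, 5, 13, 3)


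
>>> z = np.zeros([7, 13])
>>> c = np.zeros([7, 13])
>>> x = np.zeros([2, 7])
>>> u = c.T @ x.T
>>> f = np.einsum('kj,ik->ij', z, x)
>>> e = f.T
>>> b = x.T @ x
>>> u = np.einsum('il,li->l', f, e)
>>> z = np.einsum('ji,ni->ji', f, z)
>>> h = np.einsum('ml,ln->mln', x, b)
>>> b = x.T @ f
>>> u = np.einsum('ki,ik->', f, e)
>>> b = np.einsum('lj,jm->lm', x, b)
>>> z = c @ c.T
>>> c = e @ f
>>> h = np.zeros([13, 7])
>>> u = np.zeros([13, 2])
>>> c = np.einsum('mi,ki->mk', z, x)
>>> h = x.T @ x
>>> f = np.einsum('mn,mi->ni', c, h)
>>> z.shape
(7, 7)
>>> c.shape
(7, 2)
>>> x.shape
(2, 7)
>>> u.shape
(13, 2)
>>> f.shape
(2, 7)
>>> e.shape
(13, 2)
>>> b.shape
(2, 13)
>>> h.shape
(7, 7)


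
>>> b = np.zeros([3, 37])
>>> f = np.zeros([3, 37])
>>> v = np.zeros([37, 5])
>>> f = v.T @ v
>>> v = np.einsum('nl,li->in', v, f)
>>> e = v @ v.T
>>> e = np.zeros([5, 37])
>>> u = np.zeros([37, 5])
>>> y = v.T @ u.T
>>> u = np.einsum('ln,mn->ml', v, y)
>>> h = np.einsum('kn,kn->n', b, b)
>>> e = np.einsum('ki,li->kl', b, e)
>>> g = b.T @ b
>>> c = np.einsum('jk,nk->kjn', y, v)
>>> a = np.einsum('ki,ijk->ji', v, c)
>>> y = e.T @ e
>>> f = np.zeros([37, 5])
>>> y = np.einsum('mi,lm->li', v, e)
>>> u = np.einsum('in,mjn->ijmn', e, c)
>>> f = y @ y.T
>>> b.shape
(3, 37)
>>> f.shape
(3, 3)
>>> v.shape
(5, 37)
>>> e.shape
(3, 5)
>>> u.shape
(3, 37, 37, 5)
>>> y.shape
(3, 37)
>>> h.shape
(37,)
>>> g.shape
(37, 37)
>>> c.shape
(37, 37, 5)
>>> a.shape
(37, 37)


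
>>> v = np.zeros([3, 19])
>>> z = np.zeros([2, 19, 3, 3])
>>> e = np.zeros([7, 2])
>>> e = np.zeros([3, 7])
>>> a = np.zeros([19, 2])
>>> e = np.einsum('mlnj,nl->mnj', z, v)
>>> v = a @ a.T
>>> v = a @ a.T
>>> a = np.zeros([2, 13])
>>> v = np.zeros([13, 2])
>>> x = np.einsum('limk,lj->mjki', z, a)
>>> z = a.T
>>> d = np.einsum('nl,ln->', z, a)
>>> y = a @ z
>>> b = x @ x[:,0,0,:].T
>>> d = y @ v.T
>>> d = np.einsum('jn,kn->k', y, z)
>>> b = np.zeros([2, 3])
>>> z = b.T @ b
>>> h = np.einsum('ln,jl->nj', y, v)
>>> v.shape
(13, 2)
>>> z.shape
(3, 3)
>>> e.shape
(2, 3, 3)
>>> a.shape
(2, 13)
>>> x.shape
(3, 13, 3, 19)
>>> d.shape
(13,)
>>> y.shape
(2, 2)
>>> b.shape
(2, 3)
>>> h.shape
(2, 13)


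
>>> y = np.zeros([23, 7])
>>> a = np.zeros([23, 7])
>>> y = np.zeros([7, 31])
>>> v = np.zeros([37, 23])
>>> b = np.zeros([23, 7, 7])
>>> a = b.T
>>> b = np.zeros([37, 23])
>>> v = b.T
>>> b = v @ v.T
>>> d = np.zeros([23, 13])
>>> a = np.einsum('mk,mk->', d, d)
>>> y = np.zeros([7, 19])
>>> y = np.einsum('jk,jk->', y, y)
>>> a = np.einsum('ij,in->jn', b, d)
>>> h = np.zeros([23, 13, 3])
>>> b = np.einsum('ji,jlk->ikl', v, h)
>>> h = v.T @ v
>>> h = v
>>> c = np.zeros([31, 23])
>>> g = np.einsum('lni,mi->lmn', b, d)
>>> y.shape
()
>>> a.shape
(23, 13)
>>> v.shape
(23, 37)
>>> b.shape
(37, 3, 13)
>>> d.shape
(23, 13)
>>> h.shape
(23, 37)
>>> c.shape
(31, 23)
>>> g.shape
(37, 23, 3)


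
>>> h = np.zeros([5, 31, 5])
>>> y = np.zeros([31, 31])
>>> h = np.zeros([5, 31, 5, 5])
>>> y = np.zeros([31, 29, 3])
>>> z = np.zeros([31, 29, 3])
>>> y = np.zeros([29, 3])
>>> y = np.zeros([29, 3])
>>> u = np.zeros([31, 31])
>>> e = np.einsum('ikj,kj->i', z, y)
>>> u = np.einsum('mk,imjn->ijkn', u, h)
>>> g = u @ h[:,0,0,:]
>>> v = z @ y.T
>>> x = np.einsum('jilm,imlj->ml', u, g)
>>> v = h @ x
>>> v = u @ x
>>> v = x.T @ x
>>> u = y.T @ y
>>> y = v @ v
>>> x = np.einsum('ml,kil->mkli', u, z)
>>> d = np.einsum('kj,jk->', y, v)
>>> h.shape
(5, 31, 5, 5)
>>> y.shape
(31, 31)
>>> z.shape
(31, 29, 3)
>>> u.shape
(3, 3)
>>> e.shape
(31,)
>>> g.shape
(5, 5, 31, 5)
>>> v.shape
(31, 31)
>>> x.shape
(3, 31, 3, 29)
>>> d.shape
()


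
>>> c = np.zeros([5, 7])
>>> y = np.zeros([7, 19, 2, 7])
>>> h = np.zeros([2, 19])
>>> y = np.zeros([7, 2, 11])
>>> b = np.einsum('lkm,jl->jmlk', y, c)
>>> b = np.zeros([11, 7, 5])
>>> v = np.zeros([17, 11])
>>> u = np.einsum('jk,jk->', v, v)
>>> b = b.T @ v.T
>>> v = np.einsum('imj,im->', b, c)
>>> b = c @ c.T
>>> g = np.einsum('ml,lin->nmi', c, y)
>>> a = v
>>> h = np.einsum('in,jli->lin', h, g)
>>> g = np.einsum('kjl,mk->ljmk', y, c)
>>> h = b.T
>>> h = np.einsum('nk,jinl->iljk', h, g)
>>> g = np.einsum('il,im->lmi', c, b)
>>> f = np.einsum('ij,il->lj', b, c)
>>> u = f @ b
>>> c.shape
(5, 7)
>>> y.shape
(7, 2, 11)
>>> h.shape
(2, 7, 11, 5)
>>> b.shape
(5, 5)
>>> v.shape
()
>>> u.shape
(7, 5)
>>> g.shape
(7, 5, 5)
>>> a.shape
()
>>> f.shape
(7, 5)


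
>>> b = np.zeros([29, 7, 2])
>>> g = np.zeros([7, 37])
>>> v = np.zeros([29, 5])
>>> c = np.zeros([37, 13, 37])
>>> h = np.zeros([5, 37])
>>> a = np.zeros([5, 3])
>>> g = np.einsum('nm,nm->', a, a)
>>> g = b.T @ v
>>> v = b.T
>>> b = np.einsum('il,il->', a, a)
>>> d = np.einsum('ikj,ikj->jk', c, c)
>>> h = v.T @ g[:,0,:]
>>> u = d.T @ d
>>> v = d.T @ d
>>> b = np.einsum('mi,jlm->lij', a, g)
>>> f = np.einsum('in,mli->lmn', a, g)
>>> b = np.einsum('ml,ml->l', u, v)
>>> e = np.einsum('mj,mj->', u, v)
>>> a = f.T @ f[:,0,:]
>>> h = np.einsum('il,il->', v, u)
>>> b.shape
(13,)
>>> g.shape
(2, 7, 5)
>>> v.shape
(13, 13)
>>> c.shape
(37, 13, 37)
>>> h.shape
()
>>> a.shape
(3, 2, 3)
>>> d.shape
(37, 13)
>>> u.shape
(13, 13)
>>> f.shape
(7, 2, 3)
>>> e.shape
()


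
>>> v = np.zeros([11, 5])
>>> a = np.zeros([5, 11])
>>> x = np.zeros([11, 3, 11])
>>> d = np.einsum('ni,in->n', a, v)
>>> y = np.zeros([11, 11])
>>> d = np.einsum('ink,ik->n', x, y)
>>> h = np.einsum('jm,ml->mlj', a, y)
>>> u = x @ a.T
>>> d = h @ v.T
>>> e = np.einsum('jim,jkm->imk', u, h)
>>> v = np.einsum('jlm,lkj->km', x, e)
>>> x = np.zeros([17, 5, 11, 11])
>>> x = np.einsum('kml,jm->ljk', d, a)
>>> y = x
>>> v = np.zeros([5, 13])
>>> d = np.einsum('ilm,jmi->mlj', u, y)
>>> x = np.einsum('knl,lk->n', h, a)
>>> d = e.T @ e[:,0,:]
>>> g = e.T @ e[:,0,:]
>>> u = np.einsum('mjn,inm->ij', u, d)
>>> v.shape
(5, 13)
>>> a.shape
(5, 11)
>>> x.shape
(11,)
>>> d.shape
(11, 5, 11)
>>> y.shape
(11, 5, 11)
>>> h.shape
(11, 11, 5)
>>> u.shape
(11, 3)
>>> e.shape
(3, 5, 11)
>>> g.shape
(11, 5, 11)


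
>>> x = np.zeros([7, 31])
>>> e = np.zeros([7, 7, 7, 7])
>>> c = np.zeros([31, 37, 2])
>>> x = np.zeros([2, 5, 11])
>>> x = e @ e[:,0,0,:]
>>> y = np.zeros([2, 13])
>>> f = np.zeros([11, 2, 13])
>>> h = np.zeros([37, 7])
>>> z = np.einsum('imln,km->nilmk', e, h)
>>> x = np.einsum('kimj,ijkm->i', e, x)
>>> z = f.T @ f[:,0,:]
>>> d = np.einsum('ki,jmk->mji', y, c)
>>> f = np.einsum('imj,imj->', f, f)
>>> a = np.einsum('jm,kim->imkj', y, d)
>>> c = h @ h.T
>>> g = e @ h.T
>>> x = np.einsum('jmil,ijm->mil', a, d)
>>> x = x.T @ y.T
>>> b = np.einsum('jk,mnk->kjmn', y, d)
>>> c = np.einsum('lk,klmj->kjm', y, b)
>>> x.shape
(2, 37, 2)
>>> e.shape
(7, 7, 7, 7)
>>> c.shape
(13, 31, 37)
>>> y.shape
(2, 13)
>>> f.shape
()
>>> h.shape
(37, 7)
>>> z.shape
(13, 2, 13)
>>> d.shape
(37, 31, 13)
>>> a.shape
(31, 13, 37, 2)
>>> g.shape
(7, 7, 7, 37)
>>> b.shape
(13, 2, 37, 31)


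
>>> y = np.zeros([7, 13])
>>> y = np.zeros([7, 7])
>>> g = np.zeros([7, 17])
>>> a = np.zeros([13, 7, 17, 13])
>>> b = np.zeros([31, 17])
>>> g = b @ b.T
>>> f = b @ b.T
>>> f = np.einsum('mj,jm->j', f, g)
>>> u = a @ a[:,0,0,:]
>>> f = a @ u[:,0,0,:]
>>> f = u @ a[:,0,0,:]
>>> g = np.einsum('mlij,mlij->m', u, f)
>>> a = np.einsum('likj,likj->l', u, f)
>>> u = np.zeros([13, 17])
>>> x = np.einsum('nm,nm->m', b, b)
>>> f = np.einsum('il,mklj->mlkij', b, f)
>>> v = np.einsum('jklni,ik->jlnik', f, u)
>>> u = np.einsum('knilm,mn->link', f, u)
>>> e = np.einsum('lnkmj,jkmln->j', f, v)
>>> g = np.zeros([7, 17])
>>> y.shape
(7, 7)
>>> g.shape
(7, 17)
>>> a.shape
(13,)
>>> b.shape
(31, 17)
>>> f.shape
(13, 17, 7, 31, 13)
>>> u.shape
(31, 7, 17, 13)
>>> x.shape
(17,)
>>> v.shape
(13, 7, 31, 13, 17)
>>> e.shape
(13,)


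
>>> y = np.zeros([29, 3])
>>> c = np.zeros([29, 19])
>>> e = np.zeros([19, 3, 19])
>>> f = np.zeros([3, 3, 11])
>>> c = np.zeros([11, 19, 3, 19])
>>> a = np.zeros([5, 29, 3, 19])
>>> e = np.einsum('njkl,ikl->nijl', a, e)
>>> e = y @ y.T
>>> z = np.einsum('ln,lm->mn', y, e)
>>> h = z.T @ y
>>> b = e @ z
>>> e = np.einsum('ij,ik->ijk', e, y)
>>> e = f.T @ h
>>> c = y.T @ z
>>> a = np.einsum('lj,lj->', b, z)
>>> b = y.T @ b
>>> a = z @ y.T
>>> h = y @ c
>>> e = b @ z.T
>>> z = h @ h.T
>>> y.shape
(29, 3)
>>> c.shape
(3, 3)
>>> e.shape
(3, 29)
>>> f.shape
(3, 3, 11)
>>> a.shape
(29, 29)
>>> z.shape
(29, 29)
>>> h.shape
(29, 3)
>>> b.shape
(3, 3)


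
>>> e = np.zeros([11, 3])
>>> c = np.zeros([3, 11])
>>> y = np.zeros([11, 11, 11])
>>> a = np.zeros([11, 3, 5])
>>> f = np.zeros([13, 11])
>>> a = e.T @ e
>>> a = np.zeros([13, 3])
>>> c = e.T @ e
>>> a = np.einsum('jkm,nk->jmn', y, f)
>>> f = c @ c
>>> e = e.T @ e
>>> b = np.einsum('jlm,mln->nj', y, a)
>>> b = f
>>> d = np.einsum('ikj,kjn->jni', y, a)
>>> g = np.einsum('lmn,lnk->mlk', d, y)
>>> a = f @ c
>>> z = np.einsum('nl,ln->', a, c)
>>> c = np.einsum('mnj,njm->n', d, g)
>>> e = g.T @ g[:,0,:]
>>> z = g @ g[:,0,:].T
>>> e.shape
(11, 11, 11)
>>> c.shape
(13,)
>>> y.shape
(11, 11, 11)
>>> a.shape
(3, 3)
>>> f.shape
(3, 3)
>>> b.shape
(3, 3)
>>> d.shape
(11, 13, 11)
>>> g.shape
(13, 11, 11)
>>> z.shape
(13, 11, 13)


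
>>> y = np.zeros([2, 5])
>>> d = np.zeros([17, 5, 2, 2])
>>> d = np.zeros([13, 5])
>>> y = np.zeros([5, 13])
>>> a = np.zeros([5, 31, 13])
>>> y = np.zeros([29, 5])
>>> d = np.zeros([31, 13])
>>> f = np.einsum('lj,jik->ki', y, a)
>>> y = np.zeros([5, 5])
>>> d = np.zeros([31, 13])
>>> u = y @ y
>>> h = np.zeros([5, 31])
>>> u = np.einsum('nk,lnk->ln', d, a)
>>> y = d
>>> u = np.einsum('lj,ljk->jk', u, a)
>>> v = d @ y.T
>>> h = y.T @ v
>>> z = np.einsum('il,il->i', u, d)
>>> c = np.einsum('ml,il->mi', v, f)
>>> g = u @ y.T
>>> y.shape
(31, 13)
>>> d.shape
(31, 13)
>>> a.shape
(5, 31, 13)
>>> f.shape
(13, 31)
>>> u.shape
(31, 13)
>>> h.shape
(13, 31)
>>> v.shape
(31, 31)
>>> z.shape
(31,)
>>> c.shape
(31, 13)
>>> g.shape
(31, 31)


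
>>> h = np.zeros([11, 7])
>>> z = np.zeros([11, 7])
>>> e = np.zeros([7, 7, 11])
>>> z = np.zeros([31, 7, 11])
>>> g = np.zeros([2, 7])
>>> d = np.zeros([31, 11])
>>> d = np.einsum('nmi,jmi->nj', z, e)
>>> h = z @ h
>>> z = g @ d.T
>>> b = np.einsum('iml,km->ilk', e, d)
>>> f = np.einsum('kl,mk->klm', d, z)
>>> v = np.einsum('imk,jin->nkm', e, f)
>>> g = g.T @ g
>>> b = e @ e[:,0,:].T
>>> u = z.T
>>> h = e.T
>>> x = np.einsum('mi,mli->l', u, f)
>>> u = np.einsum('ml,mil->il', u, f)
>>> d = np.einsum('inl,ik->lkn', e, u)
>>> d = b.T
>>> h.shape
(11, 7, 7)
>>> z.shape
(2, 31)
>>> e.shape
(7, 7, 11)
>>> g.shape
(7, 7)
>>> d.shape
(7, 7, 7)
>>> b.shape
(7, 7, 7)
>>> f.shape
(31, 7, 2)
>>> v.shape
(2, 11, 7)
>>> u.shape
(7, 2)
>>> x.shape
(7,)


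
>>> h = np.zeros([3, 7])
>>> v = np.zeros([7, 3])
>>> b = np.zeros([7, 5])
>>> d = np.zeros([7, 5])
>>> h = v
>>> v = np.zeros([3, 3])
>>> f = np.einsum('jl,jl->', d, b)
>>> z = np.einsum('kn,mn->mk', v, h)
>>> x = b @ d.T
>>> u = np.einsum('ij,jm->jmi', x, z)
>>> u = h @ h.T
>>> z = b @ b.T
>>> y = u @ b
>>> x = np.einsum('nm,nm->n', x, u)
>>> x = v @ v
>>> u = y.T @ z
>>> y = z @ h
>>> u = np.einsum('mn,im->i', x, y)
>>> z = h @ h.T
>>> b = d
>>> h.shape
(7, 3)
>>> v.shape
(3, 3)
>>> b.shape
(7, 5)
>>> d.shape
(7, 5)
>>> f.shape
()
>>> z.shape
(7, 7)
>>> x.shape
(3, 3)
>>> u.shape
(7,)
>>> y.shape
(7, 3)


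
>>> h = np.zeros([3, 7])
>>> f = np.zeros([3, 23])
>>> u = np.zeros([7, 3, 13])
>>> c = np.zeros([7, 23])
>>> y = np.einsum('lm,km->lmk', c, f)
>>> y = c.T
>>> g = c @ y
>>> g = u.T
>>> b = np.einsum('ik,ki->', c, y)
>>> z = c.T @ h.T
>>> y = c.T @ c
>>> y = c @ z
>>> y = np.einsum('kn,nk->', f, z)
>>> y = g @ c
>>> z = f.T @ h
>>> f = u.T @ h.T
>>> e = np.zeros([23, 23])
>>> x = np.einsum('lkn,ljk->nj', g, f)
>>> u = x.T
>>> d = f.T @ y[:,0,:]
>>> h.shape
(3, 7)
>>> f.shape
(13, 3, 3)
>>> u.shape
(3, 7)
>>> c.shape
(7, 23)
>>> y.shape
(13, 3, 23)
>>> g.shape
(13, 3, 7)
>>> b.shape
()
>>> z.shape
(23, 7)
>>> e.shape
(23, 23)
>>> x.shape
(7, 3)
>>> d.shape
(3, 3, 23)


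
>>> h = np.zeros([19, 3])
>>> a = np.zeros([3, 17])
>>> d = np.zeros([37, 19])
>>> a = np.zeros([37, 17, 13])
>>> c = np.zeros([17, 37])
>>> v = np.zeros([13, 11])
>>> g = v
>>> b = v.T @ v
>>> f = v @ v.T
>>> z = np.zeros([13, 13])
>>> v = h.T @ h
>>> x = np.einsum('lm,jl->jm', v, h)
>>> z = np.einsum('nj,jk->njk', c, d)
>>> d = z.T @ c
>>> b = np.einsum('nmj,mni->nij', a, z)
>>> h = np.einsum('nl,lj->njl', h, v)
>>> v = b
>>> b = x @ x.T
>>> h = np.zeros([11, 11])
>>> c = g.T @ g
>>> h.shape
(11, 11)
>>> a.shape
(37, 17, 13)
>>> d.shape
(19, 37, 37)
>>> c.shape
(11, 11)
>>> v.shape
(37, 19, 13)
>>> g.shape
(13, 11)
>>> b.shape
(19, 19)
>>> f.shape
(13, 13)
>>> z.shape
(17, 37, 19)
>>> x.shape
(19, 3)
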